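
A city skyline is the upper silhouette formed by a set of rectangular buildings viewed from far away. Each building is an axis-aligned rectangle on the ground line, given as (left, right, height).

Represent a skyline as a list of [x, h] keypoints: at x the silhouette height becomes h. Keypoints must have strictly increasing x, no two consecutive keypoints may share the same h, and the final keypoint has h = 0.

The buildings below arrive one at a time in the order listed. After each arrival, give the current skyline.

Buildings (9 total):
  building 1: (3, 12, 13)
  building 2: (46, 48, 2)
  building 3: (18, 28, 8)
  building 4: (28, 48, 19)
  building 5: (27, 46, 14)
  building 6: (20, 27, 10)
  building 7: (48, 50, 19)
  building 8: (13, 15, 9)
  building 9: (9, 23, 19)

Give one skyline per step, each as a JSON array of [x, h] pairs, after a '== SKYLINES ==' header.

== SKYLINES ==
[[3,13],[12,0]]
[[3,13],[12,0],[46,2],[48,0]]
[[3,13],[12,0],[18,8],[28,0],[46,2],[48,0]]
[[3,13],[12,0],[18,8],[28,19],[48,0]]
[[3,13],[12,0],[18,8],[27,14],[28,19],[48,0]]
[[3,13],[12,0],[18,8],[20,10],[27,14],[28,19],[48,0]]
[[3,13],[12,0],[18,8],[20,10],[27,14],[28,19],[50,0]]
[[3,13],[12,0],[13,9],[15,0],[18,8],[20,10],[27,14],[28,19],[50,0]]
[[3,13],[9,19],[23,10],[27,14],[28,19],[50,0]]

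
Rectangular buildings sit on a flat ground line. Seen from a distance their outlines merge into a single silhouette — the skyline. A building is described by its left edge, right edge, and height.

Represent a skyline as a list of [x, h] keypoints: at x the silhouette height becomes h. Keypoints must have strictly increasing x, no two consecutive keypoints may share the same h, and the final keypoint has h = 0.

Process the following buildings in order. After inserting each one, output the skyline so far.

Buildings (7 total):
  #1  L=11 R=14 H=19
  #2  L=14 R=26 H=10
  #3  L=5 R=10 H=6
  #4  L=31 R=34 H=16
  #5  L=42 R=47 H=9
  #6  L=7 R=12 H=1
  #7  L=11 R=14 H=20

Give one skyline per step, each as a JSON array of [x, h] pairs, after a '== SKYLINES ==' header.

== SKYLINES ==
[[11,19],[14,0]]
[[11,19],[14,10],[26,0]]
[[5,6],[10,0],[11,19],[14,10],[26,0]]
[[5,6],[10,0],[11,19],[14,10],[26,0],[31,16],[34,0]]
[[5,6],[10,0],[11,19],[14,10],[26,0],[31,16],[34,0],[42,9],[47,0]]
[[5,6],[10,1],[11,19],[14,10],[26,0],[31,16],[34,0],[42,9],[47,0]]
[[5,6],[10,1],[11,20],[14,10],[26,0],[31,16],[34,0],[42,9],[47,0]]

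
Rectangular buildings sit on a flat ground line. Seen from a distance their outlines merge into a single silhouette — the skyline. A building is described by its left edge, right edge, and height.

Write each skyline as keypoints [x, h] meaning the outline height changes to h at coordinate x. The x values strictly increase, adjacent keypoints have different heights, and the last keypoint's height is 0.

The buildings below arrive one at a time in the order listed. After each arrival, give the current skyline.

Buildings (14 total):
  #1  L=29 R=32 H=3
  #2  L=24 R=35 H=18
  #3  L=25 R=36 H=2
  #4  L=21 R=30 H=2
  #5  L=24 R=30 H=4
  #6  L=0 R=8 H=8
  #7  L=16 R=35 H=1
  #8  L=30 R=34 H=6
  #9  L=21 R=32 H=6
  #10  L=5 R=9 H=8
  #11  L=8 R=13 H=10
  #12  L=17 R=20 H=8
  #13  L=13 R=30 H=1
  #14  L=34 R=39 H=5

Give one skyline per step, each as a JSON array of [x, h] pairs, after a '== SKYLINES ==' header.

== SKYLINES ==
[[29,3],[32,0]]
[[24,18],[35,0]]
[[24,18],[35,2],[36,0]]
[[21,2],[24,18],[35,2],[36,0]]
[[21,2],[24,18],[35,2],[36,0]]
[[0,8],[8,0],[21,2],[24,18],[35,2],[36,0]]
[[0,8],[8,0],[16,1],[21,2],[24,18],[35,2],[36,0]]
[[0,8],[8,0],[16,1],[21,2],[24,18],[35,2],[36,0]]
[[0,8],[8,0],[16,1],[21,6],[24,18],[35,2],[36,0]]
[[0,8],[9,0],[16,1],[21,6],[24,18],[35,2],[36,0]]
[[0,8],[8,10],[13,0],[16,1],[21,6],[24,18],[35,2],[36,0]]
[[0,8],[8,10],[13,0],[16,1],[17,8],[20,1],[21,6],[24,18],[35,2],[36,0]]
[[0,8],[8,10],[13,1],[17,8],[20,1],[21,6],[24,18],[35,2],[36,0]]
[[0,8],[8,10],[13,1],[17,8],[20,1],[21,6],[24,18],[35,5],[39,0]]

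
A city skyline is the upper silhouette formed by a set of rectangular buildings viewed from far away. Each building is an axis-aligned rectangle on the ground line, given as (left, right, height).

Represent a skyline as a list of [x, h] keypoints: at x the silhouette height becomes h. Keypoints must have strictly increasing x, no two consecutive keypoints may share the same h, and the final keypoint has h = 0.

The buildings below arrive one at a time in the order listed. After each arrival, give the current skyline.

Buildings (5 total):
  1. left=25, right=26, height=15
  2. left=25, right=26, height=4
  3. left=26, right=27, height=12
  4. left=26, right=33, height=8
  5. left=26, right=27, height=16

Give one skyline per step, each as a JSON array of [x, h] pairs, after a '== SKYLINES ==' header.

== SKYLINES ==
[[25,15],[26,0]]
[[25,15],[26,0]]
[[25,15],[26,12],[27,0]]
[[25,15],[26,12],[27,8],[33,0]]
[[25,15],[26,16],[27,8],[33,0]]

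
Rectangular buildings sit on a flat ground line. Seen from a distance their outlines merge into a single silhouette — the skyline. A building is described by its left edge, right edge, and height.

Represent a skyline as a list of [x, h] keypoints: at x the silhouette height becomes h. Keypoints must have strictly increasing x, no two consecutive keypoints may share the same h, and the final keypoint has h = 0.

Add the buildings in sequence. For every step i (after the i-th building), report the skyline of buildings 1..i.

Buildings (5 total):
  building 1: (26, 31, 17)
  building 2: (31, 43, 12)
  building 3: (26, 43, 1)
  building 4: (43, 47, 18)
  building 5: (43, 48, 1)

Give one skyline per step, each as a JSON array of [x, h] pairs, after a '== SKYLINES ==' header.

== SKYLINES ==
[[26,17],[31,0]]
[[26,17],[31,12],[43,0]]
[[26,17],[31,12],[43,0]]
[[26,17],[31,12],[43,18],[47,0]]
[[26,17],[31,12],[43,18],[47,1],[48,0]]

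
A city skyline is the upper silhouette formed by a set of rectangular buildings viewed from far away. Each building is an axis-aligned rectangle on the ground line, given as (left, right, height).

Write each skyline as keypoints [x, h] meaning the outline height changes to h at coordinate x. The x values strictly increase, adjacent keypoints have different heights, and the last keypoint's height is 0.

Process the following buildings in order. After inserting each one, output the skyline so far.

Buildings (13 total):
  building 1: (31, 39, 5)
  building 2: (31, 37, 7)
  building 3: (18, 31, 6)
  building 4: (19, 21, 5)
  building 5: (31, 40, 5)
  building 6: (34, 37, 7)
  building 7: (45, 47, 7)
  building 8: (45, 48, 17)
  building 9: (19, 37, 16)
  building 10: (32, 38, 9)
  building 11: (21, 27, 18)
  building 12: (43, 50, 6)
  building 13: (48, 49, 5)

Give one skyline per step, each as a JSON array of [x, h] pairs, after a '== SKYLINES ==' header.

== SKYLINES ==
[[31,5],[39,0]]
[[31,7],[37,5],[39,0]]
[[18,6],[31,7],[37,5],[39,0]]
[[18,6],[31,7],[37,5],[39,0]]
[[18,6],[31,7],[37,5],[40,0]]
[[18,6],[31,7],[37,5],[40,0]]
[[18,6],[31,7],[37,5],[40,0],[45,7],[47,0]]
[[18,6],[31,7],[37,5],[40,0],[45,17],[48,0]]
[[18,6],[19,16],[37,5],[40,0],[45,17],[48,0]]
[[18,6],[19,16],[37,9],[38,5],[40,0],[45,17],[48,0]]
[[18,6],[19,16],[21,18],[27,16],[37,9],[38,5],[40,0],[45,17],[48,0]]
[[18,6],[19,16],[21,18],[27,16],[37,9],[38,5],[40,0],[43,6],[45,17],[48,6],[50,0]]
[[18,6],[19,16],[21,18],[27,16],[37,9],[38,5],[40,0],[43,6],[45,17],[48,6],[50,0]]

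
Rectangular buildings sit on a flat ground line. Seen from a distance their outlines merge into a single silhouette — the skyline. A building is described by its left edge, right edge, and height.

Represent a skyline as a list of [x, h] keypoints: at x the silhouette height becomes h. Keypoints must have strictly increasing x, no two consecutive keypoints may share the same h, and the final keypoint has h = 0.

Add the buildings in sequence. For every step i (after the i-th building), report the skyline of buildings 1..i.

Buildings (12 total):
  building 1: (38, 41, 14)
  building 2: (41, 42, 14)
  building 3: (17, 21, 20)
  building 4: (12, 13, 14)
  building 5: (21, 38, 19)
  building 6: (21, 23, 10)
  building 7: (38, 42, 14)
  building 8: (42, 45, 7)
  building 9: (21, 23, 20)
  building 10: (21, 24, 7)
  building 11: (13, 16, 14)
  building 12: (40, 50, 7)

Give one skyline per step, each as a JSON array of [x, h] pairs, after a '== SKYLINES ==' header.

== SKYLINES ==
[[38,14],[41,0]]
[[38,14],[42,0]]
[[17,20],[21,0],[38,14],[42,0]]
[[12,14],[13,0],[17,20],[21,0],[38,14],[42,0]]
[[12,14],[13,0],[17,20],[21,19],[38,14],[42,0]]
[[12,14],[13,0],[17,20],[21,19],[38,14],[42,0]]
[[12,14],[13,0],[17,20],[21,19],[38,14],[42,0]]
[[12,14],[13,0],[17,20],[21,19],[38,14],[42,7],[45,0]]
[[12,14],[13,0],[17,20],[23,19],[38,14],[42,7],[45,0]]
[[12,14],[13,0],[17,20],[23,19],[38,14],[42,7],[45,0]]
[[12,14],[16,0],[17,20],[23,19],[38,14],[42,7],[45,0]]
[[12,14],[16,0],[17,20],[23,19],[38,14],[42,7],[50,0]]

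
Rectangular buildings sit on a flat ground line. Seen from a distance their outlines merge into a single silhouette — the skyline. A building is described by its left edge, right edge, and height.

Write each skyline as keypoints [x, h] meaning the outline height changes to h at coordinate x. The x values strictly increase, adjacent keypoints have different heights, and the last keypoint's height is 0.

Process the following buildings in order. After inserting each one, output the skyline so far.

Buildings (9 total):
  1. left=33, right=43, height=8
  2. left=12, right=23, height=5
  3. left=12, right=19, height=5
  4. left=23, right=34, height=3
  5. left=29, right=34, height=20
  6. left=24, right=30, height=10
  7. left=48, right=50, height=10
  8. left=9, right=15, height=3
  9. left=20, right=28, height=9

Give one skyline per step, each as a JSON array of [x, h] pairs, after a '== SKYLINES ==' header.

== SKYLINES ==
[[33,8],[43,0]]
[[12,5],[23,0],[33,8],[43,0]]
[[12,5],[23,0],[33,8],[43,0]]
[[12,5],[23,3],[33,8],[43,0]]
[[12,5],[23,3],[29,20],[34,8],[43,0]]
[[12,5],[23,3],[24,10],[29,20],[34,8],[43,0]]
[[12,5],[23,3],[24,10],[29,20],[34,8],[43,0],[48,10],[50,0]]
[[9,3],[12,5],[23,3],[24,10],[29,20],[34,8],[43,0],[48,10],[50,0]]
[[9,3],[12,5],[20,9],[24,10],[29,20],[34,8],[43,0],[48,10],[50,0]]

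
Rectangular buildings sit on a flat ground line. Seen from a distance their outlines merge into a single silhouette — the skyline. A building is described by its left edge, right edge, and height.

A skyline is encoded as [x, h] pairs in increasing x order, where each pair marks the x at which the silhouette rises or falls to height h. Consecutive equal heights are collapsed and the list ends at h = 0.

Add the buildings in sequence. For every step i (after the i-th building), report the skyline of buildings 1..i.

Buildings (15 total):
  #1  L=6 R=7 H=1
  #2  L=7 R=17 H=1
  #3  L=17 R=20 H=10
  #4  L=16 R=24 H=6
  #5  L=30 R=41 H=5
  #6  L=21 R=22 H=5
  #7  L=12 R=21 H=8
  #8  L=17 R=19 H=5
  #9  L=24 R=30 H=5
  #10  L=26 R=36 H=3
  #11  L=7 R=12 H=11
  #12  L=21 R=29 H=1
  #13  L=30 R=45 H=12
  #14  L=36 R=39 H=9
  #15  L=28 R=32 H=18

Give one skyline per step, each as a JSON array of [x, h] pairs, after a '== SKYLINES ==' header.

== SKYLINES ==
[[6,1],[7,0]]
[[6,1],[17,0]]
[[6,1],[17,10],[20,0]]
[[6,1],[16,6],[17,10],[20,6],[24,0]]
[[6,1],[16,6],[17,10],[20,6],[24,0],[30,5],[41,0]]
[[6,1],[16,6],[17,10],[20,6],[24,0],[30,5],[41,0]]
[[6,1],[12,8],[17,10],[20,8],[21,6],[24,0],[30,5],[41,0]]
[[6,1],[12,8],[17,10],[20,8],[21,6],[24,0],[30,5],[41,0]]
[[6,1],[12,8],[17,10],[20,8],[21,6],[24,5],[41,0]]
[[6,1],[12,8],[17,10],[20,8],[21,6],[24,5],[41,0]]
[[6,1],[7,11],[12,8],[17,10],[20,8],[21,6],[24,5],[41,0]]
[[6,1],[7,11],[12,8],[17,10],[20,8],[21,6],[24,5],[41,0]]
[[6,1],[7,11],[12,8],[17,10],[20,8],[21,6],[24,5],[30,12],[45,0]]
[[6,1],[7,11],[12,8],[17,10],[20,8],[21,6],[24,5],[30,12],[45,0]]
[[6,1],[7,11],[12,8],[17,10],[20,8],[21,6],[24,5],[28,18],[32,12],[45,0]]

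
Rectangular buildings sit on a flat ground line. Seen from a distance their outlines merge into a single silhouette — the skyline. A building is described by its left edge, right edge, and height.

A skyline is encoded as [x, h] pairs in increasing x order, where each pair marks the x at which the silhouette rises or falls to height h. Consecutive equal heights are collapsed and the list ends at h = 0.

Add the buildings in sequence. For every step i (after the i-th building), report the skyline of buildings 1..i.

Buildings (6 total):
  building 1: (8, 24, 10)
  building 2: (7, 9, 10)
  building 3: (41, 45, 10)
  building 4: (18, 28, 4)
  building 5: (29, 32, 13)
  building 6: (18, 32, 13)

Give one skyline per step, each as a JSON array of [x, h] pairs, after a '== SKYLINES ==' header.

== SKYLINES ==
[[8,10],[24,0]]
[[7,10],[24,0]]
[[7,10],[24,0],[41,10],[45,0]]
[[7,10],[24,4],[28,0],[41,10],[45,0]]
[[7,10],[24,4],[28,0],[29,13],[32,0],[41,10],[45,0]]
[[7,10],[18,13],[32,0],[41,10],[45,0]]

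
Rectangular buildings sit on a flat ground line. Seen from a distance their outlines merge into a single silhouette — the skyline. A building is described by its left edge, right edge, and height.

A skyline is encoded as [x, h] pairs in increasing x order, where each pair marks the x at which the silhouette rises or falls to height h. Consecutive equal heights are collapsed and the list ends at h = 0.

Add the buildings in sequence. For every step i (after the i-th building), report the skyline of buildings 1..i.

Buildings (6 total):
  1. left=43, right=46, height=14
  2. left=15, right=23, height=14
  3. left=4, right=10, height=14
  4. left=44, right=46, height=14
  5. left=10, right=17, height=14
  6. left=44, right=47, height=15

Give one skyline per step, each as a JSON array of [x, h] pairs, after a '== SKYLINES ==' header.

== SKYLINES ==
[[43,14],[46,0]]
[[15,14],[23,0],[43,14],[46,0]]
[[4,14],[10,0],[15,14],[23,0],[43,14],[46,0]]
[[4,14],[10,0],[15,14],[23,0],[43,14],[46,0]]
[[4,14],[23,0],[43,14],[46,0]]
[[4,14],[23,0],[43,14],[44,15],[47,0]]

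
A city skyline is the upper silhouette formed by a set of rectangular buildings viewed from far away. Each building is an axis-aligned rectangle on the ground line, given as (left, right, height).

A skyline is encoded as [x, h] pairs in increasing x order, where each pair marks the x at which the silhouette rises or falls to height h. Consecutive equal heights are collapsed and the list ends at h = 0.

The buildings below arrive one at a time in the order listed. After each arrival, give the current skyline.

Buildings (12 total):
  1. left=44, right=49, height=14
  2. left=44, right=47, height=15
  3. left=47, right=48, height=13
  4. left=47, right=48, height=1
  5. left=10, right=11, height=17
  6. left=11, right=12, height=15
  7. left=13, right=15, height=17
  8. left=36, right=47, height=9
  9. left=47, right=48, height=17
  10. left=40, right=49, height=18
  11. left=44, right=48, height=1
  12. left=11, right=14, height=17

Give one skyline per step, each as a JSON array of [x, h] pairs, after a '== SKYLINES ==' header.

== SKYLINES ==
[[44,14],[49,0]]
[[44,15],[47,14],[49,0]]
[[44,15],[47,14],[49,0]]
[[44,15],[47,14],[49,0]]
[[10,17],[11,0],[44,15],[47,14],[49,0]]
[[10,17],[11,15],[12,0],[44,15],[47,14],[49,0]]
[[10,17],[11,15],[12,0],[13,17],[15,0],[44,15],[47,14],[49,0]]
[[10,17],[11,15],[12,0],[13,17],[15,0],[36,9],[44,15],[47,14],[49,0]]
[[10,17],[11,15],[12,0],[13,17],[15,0],[36,9],[44,15],[47,17],[48,14],[49,0]]
[[10,17],[11,15],[12,0],[13,17],[15,0],[36,9],[40,18],[49,0]]
[[10,17],[11,15],[12,0],[13,17],[15,0],[36,9],[40,18],[49,0]]
[[10,17],[15,0],[36,9],[40,18],[49,0]]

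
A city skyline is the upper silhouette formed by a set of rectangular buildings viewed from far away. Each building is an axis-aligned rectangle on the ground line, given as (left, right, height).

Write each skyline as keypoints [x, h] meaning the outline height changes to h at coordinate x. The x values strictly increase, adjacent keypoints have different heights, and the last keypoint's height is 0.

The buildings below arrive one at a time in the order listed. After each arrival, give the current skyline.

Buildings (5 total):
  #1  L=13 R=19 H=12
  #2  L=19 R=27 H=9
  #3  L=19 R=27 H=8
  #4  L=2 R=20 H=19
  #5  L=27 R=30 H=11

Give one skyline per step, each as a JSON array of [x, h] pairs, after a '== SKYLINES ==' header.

== SKYLINES ==
[[13,12],[19,0]]
[[13,12],[19,9],[27,0]]
[[13,12],[19,9],[27,0]]
[[2,19],[20,9],[27,0]]
[[2,19],[20,9],[27,11],[30,0]]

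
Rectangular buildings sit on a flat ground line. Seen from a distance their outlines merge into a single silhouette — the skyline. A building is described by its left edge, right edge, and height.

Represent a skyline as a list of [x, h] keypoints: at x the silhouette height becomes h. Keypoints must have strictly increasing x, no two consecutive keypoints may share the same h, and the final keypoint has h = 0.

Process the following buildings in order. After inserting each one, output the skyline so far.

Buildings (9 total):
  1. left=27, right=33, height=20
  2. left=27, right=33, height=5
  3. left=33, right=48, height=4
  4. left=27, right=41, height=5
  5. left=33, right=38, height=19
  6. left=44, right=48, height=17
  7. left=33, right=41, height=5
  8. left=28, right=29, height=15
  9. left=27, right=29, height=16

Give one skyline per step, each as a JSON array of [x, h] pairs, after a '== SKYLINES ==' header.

== SKYLINES ==
[[27,20],[33,0]]
[[27,20],[33,0]]
[[27,20],[33,4],[48,0]]
[[27,20],[33,5],[41,4],[48,0]]
[[27,20],[33,19],[38,5],[41,4],[48,0]]
[[27,20],[33,19],[38,5],[41,4],[44,17],[48,0]]
[[27,20],[33,19],[38,5],[41,4],[44,17],[48,0]]
[[27,20],[33,19],[38,5],[41,4],[44,17],[48,0]]
[[27,20],[33,19],[38,5],[41,4],[44,17],[48,0]]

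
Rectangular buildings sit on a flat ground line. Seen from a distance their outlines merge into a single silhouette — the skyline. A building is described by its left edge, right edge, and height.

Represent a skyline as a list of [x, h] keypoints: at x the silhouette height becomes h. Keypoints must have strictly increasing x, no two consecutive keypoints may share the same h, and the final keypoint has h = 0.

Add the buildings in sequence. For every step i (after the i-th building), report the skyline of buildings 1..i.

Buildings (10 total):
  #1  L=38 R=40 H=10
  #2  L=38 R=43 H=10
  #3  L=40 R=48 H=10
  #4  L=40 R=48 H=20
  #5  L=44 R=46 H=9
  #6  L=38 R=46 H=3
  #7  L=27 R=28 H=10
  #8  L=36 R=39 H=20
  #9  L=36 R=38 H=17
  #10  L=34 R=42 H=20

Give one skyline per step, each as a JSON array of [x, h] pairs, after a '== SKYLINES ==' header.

== SKYLINES ==
[[38,10],[40,0]]
[[38,10],[43,0]]
[[38,10],[48,0]]
[[38,10],[40,20],[48,0]]
[[38,10],[40,20],[48,0]]
[[38,10],[40,20],[48,0]]
[[27,10],[28,0],[38,10],[40,20],[48,0]]
[[27,10],[28,0],[36,20],[39,10],[40,20],[48,0]]
[[27,10],[28,0],[36,20],[39,10],[40,20],[48,0]]
[[27,10],[28,0],[34,20],[48,0]]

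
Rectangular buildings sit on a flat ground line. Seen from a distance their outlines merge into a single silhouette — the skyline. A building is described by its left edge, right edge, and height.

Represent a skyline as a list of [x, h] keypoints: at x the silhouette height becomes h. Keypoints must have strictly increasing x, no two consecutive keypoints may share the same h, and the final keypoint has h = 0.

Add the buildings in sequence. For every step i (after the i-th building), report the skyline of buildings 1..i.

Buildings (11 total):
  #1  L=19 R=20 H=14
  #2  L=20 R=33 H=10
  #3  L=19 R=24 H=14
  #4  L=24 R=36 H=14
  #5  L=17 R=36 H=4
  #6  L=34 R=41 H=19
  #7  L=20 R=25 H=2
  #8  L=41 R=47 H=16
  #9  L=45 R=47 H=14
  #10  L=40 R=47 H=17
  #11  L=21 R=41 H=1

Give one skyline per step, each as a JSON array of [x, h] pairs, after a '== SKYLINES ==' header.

== SKYLINES ==
[[19,14],[20,0]]
[[19,14],[20,10],[33,0]]
[[19,14],[24,10],[33,0]]
[[19,14],[36,0]]
[[17,4],[19,14],[36,0]]
[[17,4],[19,14],[34,19],[41,0]]
[[17,4],[19,14],[34,19],[41,0]]
[[17,4],[19,14],[34,19],[41,16],[47,0]]
[[17,4],[19,14],[34,19],[41,16],[47,0]]
[[17,4],[19,14],[34,19],[41,17],[47,0]]
[[17,4],[19,14],[34,19],[41,17],[47,0]]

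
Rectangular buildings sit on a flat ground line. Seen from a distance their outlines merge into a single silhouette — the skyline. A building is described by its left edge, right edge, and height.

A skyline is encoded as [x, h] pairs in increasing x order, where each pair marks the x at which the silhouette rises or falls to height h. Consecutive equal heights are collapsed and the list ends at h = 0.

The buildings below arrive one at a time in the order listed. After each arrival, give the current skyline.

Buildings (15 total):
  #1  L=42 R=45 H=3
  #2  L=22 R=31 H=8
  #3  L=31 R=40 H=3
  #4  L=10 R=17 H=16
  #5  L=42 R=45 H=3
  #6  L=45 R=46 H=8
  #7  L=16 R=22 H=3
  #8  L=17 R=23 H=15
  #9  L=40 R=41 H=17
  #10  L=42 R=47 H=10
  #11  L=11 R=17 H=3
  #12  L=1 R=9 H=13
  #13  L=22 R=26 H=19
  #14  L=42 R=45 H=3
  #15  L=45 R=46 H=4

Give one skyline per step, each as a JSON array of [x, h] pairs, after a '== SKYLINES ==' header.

== SKYLINES ==
[[42,3],[45,0]]
[[22,8],[31,0],[42,3],[45,0]]
[[22,8],[31,3],[40,0],[42,3],[45,0]]
[[10,16],[17,0],[22,8],[31,3],[40,0],[42,3],[45,0]]
[[10,16],[17,0],[22,8],[31,3],[40,0],[42,3],[45,0]]
[[10,16],[17,0],[22,8],[31,3],[40,0],[42,3],[45,8],[46,0]]
[[10,16],[17,3],[22,8],[31,3],[40,0],[42,3],[45,8],[46,0]]
[[10,16],[17,15],[23,8],[31,3],[40,0],[42,3],[45,8],[46,0]]
[[10,16],[17,15],[23,8],[31,3],[40,17],[41,0],[42,3],[45,8],[46,0]]
[[10,16],[17,15],[23,8],[31,3],[40,17],[41,0],[42,10],[47,0]]
[[10,16],[17,15],[23,8],[31,3],[40,17],[41,0],[42,10],[47,0]]
[[1,13],[9,0],[10,16],[17,15],[23,8],[31,3],[40,17],[41,0],[42,10],[47,0]]
[[1,13],[9,0],[10,16],[17,15],[22,19],[26,8],[31,3],[40,17],[41,0],[42,10],[47,0]]
[[1,13],[9,0],[10,16],[17,15],[22,19],[26,8],[31,3],[40,17],[41,0],[42,10],[47,0]]
[[1,13],[9,0],[10,16],[17,15],[22,19],[26,8],[31,3],[40,17],[41,0],[42,10],[47,0]]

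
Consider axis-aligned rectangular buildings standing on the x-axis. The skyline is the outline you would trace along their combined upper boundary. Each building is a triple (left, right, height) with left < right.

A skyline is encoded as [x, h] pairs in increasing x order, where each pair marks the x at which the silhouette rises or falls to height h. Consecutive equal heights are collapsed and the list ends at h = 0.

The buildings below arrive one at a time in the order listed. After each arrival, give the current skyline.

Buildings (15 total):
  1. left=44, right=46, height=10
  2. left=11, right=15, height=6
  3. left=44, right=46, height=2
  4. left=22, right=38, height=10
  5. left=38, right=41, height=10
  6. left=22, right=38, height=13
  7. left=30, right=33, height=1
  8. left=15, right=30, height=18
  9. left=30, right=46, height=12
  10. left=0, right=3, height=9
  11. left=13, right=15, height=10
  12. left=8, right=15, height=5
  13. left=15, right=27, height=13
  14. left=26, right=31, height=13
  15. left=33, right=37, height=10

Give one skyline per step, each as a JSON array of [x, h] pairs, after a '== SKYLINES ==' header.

== SKYLINES ==
[[44,10],[46,0]]
[[11,6],[15,0],[44,10],[46,0]]
[[11,6],[15,0],[44,10],[46,0]]
[[11,6],[15,0],[22,10],[38,0],[44,10],[46,0]]
[[11,6],[15,0],[22,10],[41,0],[44,10],[46,0]]
[[11,6],[15,0],[22,13],[38,10],[41,0],[44,10],[46,0]]
[[11,6],[15,0],[22,13],[38,10],[41,0],[44,10],[46,0]]
[[11,6],[15,18],[30,13],[38,10],[41,0],[44,10],[46,0]]
[[11,6],[15,18],[30,13],[38,12],[46,0]]
[[0,9],[3,0],[11,6],[15,18],[30,13],[38,12],[46,0]]
[[0,9],[3,0],[11,6],[13,10],[15,18],[30,13],[38,12],[46,0]]
[[0,9],[3,0],[8,5],[11,6],[13,10],[15,18],[30,13],[38,12],[46,0]]
[[0,9],[3,0],[8,5],[11,6],[13,10],[15,18],[30,13],[38,12],[46,0]]
[[0,9],[3,0],[8,5],[11,6],[13,10],[15,18],[30,13],[38,12],[46,0]]
[[0,9],[3,0],[8,5],[11,6],[13,10],[15,18],[30,13],[38,12],[46,0]]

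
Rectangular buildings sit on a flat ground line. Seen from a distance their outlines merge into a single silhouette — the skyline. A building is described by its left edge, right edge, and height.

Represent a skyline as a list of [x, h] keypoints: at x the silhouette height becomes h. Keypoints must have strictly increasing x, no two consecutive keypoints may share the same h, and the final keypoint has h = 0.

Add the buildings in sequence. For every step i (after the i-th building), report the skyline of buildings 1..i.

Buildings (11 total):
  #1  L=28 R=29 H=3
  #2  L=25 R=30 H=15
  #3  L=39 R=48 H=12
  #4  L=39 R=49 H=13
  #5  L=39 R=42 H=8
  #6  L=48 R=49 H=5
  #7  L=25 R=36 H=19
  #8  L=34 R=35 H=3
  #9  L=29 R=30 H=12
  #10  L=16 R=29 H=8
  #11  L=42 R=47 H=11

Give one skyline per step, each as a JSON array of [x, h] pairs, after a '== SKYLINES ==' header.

== SKYLINES ==
[[28,3],[29,0]]
[[25,15],[30,0]]
[[25,15],[30,0],[39,12],[48,0]]
[[25,15],[30,0],[39,13],[49,0]]
[[25,15],[30,0],[39,13],[49,0]]
[[25,15],[30,0],[39,13],[49,0]]
[[25,19],[36,0],[39,13],[49,0]]
[[25,19],[36,0],[39,13],[49,0]]
[[25,19],[36,0],[39,13],[49,0]]
[[16,8],[25,19],[36,0],[39,13],[49,0]]
[[16,8],[25,19],[36,0],[39,13],[49,0]]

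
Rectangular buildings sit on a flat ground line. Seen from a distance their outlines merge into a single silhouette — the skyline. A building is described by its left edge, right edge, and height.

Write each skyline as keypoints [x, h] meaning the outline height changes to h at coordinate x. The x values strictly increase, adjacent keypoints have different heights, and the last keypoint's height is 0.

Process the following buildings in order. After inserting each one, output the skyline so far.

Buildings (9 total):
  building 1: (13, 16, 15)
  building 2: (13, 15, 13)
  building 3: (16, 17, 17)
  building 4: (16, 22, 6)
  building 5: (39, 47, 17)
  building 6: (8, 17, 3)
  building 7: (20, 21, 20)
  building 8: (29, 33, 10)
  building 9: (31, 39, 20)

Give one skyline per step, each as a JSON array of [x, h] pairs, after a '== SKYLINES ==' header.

== SKYLINES ==
[[13,15],[16,0]]
[[13,15],[16,0]]
[[13,15],[16,17],[17,0]]
[[13,15],[16,17],[17,6],[22,0]]
[[13,15],[16,17],[17,6],[22,0],[39,17],[47,0]]
[[8,3],[13,15],[16,17],[17,6],[22,0],[39,17],[47,0]]
[[8,3],[13,15],[16,17],[17,6],[20,20],[21,6],[22,0],[39,17],[47,0]]
[[8,3],[13,15],[16,17],[17,6],[20,20],[21,6],[22,0],[29,10],[33,0],[39,17],[47,0]]
[[8,3],[13,15],[16,17],[17,6],[20,20],[21,6],[22,0],[29,10],[31,20],[39,17],[47,0]]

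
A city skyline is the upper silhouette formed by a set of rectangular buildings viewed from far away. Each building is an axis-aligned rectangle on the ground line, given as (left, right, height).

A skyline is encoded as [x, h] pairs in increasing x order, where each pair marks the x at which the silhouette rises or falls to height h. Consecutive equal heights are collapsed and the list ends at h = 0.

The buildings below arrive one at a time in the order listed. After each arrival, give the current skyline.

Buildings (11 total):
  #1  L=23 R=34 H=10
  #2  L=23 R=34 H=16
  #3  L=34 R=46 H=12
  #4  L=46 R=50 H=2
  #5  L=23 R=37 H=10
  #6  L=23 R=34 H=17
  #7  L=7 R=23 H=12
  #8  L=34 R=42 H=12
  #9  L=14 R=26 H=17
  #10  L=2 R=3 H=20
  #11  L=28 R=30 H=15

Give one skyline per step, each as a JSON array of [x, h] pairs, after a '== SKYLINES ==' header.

== SKYLINES ==
[[23,10],[34,0]]
[[23,16],[34,0]]
[[23,16],[34,12],[46,0]]
[[23,16],[34,12],[46,2],[50,0]]
[[23,16],[34,12],[46,2],[50,0]]
[[23,17],[34,12],[46,2],[50,0]]
[[7,12],[23,17],[34,12],[46,2],[50,0]]
[[7,12],[23,17],[34,12],[46,2],[50,0]]
[[7,12],[14,17],[34,12],[46,2],[50,0]]
[[2,20],[3,0],[7,12],[14,17],[34,12],[46,2],[50,0]]
[[2,20],[3,0],[7,12],[14,17],[34,12],[46,2],[50,0]]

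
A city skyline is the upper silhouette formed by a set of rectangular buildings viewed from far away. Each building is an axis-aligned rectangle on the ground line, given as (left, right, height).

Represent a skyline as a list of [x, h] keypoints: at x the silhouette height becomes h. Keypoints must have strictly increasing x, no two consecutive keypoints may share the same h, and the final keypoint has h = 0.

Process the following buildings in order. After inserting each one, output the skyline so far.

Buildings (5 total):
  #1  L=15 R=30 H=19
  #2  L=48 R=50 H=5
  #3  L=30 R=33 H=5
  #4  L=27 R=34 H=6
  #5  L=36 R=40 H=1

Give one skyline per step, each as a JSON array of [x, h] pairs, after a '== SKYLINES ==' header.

== SKYLINES ==
[[15,19],[30,0]]
[[15,19],[30,0],[48,5],[50,0]]
[[15,19],[30,5],[33,0],[48,5],[50,0]]
[[15,19],[30,6],[34,0],[48,5],[50,0]]
[[15,19],[30,6],[34,0],[36,1],[40,0],[48,5],[50,0]]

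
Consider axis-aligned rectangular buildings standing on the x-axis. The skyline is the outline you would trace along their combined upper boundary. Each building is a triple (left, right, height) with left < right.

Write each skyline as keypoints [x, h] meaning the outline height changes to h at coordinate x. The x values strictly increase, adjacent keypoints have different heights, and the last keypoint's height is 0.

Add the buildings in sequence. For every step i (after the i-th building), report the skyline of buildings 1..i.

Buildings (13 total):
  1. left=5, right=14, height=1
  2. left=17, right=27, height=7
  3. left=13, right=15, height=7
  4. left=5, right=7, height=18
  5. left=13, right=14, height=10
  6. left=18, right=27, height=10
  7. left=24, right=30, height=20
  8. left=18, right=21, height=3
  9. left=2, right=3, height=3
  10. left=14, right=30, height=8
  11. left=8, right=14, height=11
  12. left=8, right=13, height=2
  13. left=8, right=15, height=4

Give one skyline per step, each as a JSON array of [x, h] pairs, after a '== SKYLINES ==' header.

== SKYLINES ==
[[5,1],[14,0]]
[[5,1],[14,0],[17,7],[27,0]]
[[5,1],[13,7],[15,0],[17,7],[27,0]]
[[5,18],[7,1],[13,7],[15,0],[17,7],[27,0]]
[[5,18],[7,1],[13,10],[14,7],[15,0],[17,7],[27,0]]
[[5,18],[7,1],[13,10],[14,7],[15,0],[17,7],[18,10],[27,0]]
[[5,18],[7,1],[13,10],[14,7],[15,0],[17,7],[18,10],[24,20],[30,0]]
[[5,18],[7,1],[13,10],[14,7],[15,0],[17,7],[18,10],[24,20],[30,0]]
[[2,3],[3,0],[5,18],[7,1],[13,10],[14,7],[15,0],[17,7],[18,10],[24,20],[30,0]]
[[2,3],[3,0],[5,18],[7,1],[13,10],[14,8],[18,10],[24,20],[30,0]]
[[2,3],[3,0],[5,18],[7,1],[8,11],[14,8],[18,10],[24,20],[30,0]]
[[2,3],[3,0],[5,18],[7,1],[8,11],[14,8],[18,10],[24,20],[30,0]]
[[2,3],[3,0],[5,18],[7,1],[8,11],[14,8],[18,10],[24,20],[30,0]]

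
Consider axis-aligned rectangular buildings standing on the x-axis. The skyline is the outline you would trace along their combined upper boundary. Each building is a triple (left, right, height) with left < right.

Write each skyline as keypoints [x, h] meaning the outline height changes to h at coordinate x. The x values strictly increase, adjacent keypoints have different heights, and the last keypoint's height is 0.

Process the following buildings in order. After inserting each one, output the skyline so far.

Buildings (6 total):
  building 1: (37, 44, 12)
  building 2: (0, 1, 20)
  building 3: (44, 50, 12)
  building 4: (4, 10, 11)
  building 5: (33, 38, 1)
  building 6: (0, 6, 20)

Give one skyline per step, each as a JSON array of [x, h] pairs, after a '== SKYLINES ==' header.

== SKYLINES ==
[[37,12],[44,0]]
[[0,20],[1,0],[37,12],[44,0]]
[[0,20],[1,0],[37,12],[50,0]]
[[0,20],[1,0],[4,11],[10,0],[37,12],[50,0]]
[[0,20],[1,0],[4,11],[10,0],[33,1],[37,12],[50,0]]
[[0,20],[6,11],[10,0],[33,1],[37,12],[50,0]]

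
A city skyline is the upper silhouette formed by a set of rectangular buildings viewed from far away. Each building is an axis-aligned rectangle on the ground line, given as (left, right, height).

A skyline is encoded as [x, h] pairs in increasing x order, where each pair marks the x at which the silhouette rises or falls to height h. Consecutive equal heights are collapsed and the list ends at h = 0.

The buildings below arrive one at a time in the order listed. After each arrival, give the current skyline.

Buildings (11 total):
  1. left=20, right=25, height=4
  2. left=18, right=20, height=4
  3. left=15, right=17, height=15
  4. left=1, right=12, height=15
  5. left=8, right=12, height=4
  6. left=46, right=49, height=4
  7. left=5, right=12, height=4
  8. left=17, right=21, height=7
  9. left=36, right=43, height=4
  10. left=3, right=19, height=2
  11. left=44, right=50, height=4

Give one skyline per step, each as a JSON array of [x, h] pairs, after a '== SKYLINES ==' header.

== SKYLINES ==
[[20,4],[25,0]]
[[18,4],[25,0]]
[[15,15],[17,0],[18,4],[25,0]]
[[1,15],[12,0],[15,15],[17,0],[18,4],[25,0]]
[[1,15],[12,0],[15,15],[17,0],[18,4],[25,0]]
[[1,15],[12,0],[15,15],[17,0],[18,4],[25,0],[46,4],[49,0]]
[[1,15],[12,0],[15,15],[17,0],[18,4],[25,0],[46,4],[49,0]]
[[1,15],[12,0],[15,15],[17,7],[21,4],[25,0],[46,4],[49,0]]
[[1,15],[12,0],[15,15],[17,7],[21,4],[25,0],[36,4],[43,0],[46,4],[49,0]]
[[1,15],[12,2],[15,15],[17,7],[21,4],[25,0],[36,4],[43,0],[46,4],[49,0]]
[[1,15],[12,2],[15,15],[17,7],[21,4],[25,0],[36,4],[43,0],[44,4],[50,0]]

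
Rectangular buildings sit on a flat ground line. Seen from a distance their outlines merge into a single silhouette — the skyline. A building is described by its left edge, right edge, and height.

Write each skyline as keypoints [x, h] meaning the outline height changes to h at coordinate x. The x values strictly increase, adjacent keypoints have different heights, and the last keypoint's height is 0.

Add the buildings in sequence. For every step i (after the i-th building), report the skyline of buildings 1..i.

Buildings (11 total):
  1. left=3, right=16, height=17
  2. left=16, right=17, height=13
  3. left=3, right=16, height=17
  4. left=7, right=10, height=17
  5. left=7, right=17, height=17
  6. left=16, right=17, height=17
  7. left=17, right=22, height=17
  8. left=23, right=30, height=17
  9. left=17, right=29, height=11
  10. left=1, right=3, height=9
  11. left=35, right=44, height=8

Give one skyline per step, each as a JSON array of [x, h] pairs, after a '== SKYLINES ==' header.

== SKYLINES ==
[[3,17],[16,0]]
[[3,17],[16,13],[17,0]]
[[3,17],[16,13],[17,0]]
[[3,17],[16,13],[17,0]]
[[3,17],[17,0]]
[[3,17],[17,0]]
[[3,17],[22,0]]
[[3,17],[22,0],[23,17],[30,0]]
[[3,17],[22,11],[23,17],[30,0]]
[[1,9],[3,17],[22,11],[23,17],[30,0]]
[[1,9],[3,17],[22,11],[23,17],[30,0],[35,8],[44,0]]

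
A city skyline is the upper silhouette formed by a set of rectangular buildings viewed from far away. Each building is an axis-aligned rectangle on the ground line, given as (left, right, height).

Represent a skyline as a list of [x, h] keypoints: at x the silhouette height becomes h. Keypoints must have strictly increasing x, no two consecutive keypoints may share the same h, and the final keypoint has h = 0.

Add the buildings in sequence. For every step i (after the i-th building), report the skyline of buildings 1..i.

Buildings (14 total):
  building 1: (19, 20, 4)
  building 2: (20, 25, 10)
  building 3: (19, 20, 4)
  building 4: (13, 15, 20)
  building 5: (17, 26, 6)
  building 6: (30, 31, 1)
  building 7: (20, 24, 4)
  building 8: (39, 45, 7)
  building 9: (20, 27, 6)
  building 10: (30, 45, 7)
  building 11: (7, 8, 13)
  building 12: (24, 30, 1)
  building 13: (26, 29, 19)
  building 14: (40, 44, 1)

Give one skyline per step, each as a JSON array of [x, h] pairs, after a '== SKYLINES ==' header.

== SKYLINES ==
[[19,4],[20,0]]
[[19,4],[20,10],[25,0]]
[[19,4],[20,10],[25,0]]
[[13,20],[15,0],[19,4],[20,10],[25,0]]
[[13,20],[15,0],[17,6],[20,10],[25,6],[26,0]]
[[13,20],[15,0],[17,6],[20,10],[25,6],[26,0],[30,1],[31,0]]
[[13,20],[15,0],[17,6],[20,10],[25,6],[26,0],[30,1],[31,0]]
[[13,20],[15,0],[17,6],[20,10],[25,6],[26,0],[30,1],[31,0],[39,7],[45,0]]
[[13,20],[15,0],[17,6],[20,10],[25,6],[27,0],[30,1],[31,0],[39,7],[45,0]]
[[13,20],[15,0],[17,6],[20,10],[25,6],[27,0],[30,7],[45,0]]
[[7,13],[8,0],[13,20],[15,0],[17,6],[20,10],[25,6],[27,0],[30,7],[45,0]]
[[7,13],[8,0],[13,20],[15,0],[17,6],[20,10],[25,6],[27,1],[30,7],[45,0]]
[[7,13],[8,0],[13,20],[15,0],[17,6],[20,10],[25,6],[26,19],[29,1],[30,7],[45,0]]
[[7,13],[8,0],[13,20],[15,0],[17,6],[20,10],[25,6],[26,19],[29,1],[30,7],[45,0]]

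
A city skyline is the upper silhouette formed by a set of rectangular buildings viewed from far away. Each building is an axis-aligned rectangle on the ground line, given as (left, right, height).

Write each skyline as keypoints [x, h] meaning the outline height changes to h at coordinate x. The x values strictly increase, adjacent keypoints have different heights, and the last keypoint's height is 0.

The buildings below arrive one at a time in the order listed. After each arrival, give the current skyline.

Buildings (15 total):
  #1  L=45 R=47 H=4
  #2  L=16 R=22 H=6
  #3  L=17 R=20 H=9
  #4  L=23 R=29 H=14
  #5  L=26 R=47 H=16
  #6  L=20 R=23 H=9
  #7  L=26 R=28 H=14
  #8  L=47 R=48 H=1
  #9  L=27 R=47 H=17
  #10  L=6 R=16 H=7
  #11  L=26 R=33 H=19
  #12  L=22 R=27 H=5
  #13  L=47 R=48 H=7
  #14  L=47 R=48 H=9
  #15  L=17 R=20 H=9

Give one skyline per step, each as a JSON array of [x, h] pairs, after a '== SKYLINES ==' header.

== SKYLINES ==
[[45,4],[47,0]]
[[16,6],[22,0],[45,4],[47,0]]
[[16,6],[17,9],[20,6],[22,0],[45,4],[47,0]]
[[16,6],[17,9],[20,6],[22,0],[23,14],[29,0],[45,4],[47,0]]
[[16,6],[17,9],[20,6],[22,0],[23,14],[26,16],[47,0]]
[[16,6],[17,9],[23,14],[26,16],[47,0]]
[[16,6],[17,9],[23,14],[26,16],[47,0]]
[[16,6],[17,9],[23,14],[26,16],[47,1],[48,0]]
[[16,6],[17,9],[23,14],[26,16],[27,17],[47,1],[48,0]]
[[6,7],[16,6],[17,9],[23,14],[26,16],[27,17],[47,1],[48,0]]
[[6,7],[16,6],[17,9],[23,14],[26,19],[33,17],[47,1],[48,0]]
[[6,7],[16,6],[17,9],[23,14],[26,19],[33,17],[47,1],[48,0]]
[[6,7],[16,6],[17,9],[23,14],[26,19],[33,17],[47,7],[48,0]]
[[6,7],[16,6],[17,9],[23,14],[26,19],[33,17],[47,9],[48,0]]
[[6,7],[16,6],[17,9],[23,14],[26,19],[33,17],[47,9],[48,0]]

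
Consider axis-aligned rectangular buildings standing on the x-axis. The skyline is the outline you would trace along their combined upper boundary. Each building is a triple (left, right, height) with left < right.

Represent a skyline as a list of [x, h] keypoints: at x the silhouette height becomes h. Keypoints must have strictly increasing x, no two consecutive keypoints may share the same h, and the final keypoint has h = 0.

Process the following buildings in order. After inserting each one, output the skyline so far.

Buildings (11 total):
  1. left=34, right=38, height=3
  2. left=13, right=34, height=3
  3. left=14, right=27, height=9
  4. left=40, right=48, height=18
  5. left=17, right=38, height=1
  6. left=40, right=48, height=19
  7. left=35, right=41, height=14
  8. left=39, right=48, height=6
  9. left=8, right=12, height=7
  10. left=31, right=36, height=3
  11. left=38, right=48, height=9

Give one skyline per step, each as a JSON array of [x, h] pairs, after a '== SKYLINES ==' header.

== SKYLINES ==
[[34,3],[38,0]]
[[13,3],[38,0]]
[[13,3],[14,9],[27,3],[38,0]]
[[13,3],[14,9],[27,3],[38,0],[40,18],[48,0]]
[[13,3],[14,9],[27,3],[38,0],[40,18],[48,0]]
[[13,3],[14,9],[27,3],[38,0],[40,19],[48,0]]
[[13,3],[14,9],[27,3],[35,14],[40,19],[48,0]]
[[13,3],[14,9],[27,3],[35,14],[40,19],[48,0]]
[[8,7],[12,0],[13,3],[14,9],[27,3],[35,14],[40,19],[48,0]]
[[8,7],[12,0],[13,3],[14,9],[27,3],[35,14],[40,19],[48,0]]
[[8,7],[12,0],[13,3],[14,9],[27,3],[35,14],[40,19],[48,0]]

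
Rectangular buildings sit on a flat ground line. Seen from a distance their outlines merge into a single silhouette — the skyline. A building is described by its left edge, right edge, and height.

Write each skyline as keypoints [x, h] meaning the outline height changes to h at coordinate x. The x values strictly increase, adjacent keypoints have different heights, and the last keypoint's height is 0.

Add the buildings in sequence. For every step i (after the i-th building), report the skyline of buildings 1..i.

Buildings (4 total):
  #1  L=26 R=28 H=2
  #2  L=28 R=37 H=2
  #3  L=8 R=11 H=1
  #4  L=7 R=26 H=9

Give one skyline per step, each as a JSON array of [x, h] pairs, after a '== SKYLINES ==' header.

== SKYLINES ==
[[26,2],[28,0]]
[[26,2],[37,0]]
[[8,1],[11,0],[26,2],[37,0]]
[[7,9],[26,2],[37,0]]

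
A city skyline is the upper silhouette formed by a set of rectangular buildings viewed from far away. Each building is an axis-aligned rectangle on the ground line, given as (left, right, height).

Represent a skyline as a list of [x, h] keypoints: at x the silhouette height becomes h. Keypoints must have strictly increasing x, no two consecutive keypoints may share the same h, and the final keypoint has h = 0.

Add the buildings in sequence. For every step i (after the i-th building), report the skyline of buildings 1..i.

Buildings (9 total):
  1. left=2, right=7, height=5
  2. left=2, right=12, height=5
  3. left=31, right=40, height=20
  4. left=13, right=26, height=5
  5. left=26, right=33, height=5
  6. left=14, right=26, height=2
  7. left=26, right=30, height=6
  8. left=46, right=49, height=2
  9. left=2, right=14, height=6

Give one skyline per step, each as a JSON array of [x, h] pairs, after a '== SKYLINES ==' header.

== SKYLINES ==
[[2,5],[7,0]]
[[2,5],[12,0]]
[[2,5],[12,0],[31,20],[40,0]]
[[2,5],[12,0],[13,5],[26,0],[31,20],[40,0]]
[[2,5],[12,0],[13,5],[31,20],[40,0]]
[[2,5],[12,0],[13,5],[31,20],[40,0]]
[[2,5],[12,0],[13,5],[26,6],[30,5],[31,20],[40,0]]
[[2,5],[12,0],[13,5],[26,6],[30,5],[31,20],[40,0],[46,2],[49,0]]
[[2,6],[14,5],[26,6],[30,5],[31,20],[40,0],[46,2],[49,0]]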